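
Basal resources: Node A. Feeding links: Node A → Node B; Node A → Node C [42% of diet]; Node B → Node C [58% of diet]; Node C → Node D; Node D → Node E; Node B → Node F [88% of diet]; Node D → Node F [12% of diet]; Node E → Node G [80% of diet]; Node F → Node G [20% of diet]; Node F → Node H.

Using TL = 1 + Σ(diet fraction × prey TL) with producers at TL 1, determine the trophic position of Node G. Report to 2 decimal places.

5.30

Node B: 1 + 1 = 2
Node C: 1 + (0.42×1 + 0.58×2) = 2.58
Node D: 1 + 2.58 = 3.58
Node E: 1 + 3.58 = 4.58
Node F: 1 + (0.88×2 + 0.12×3.58) = 3.1896
Node G: 1 + (0.8×4.58 + 0.2×3.1896) = 5.30192
Node H: 1 + 3.1896 = 4.1896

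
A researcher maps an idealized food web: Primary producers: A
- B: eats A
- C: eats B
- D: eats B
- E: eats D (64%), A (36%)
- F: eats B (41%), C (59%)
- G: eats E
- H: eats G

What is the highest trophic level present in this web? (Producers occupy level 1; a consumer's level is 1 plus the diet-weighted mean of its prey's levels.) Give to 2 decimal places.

5.28

B: 1 + 1 = 2
C: 1 + 2 = 3
D: 1 + 2 = 3
E: 1 + (0.64×3 + 0.36×1) = 3.28
F: 1 + (0.41×2 + 0.59×3) = 3.59
G: 1 + 3.28 = 4.28
H: 1 + 4.28 = 5.28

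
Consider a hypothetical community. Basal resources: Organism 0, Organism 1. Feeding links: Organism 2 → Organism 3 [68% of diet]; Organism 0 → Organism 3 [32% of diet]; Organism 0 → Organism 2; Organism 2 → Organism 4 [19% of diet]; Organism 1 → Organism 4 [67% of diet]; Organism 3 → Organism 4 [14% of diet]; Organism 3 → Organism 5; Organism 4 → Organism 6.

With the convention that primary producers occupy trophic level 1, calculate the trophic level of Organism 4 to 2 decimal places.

2.43

Organism 2: 1 + 1 = 2
Organism 3: 1 + (0.68×2 + 0.32×1) = 2.68
Organism 4: 1 + (0.14×2.68 + 0.19×2 + 0.67×1) = 2.4252
Organism 5: 1 + 2.68 = 3.68
Organism 6: 1 + 2.4252 = 3.4252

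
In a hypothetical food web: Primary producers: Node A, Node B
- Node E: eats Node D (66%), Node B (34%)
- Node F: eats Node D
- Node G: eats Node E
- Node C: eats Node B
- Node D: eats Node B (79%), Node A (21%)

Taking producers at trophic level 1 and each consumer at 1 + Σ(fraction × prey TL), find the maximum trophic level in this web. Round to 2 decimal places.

Node C: 1 + 1 = 2
Node D: 1 + (0.79×1 + 0.21×1) = 2
Node E: 1 + (0.66×2 + 0.34×1) = 2.66
Node F: 1 + 2 = 3
Node G: 1 + 2.66 = 3.66

3.66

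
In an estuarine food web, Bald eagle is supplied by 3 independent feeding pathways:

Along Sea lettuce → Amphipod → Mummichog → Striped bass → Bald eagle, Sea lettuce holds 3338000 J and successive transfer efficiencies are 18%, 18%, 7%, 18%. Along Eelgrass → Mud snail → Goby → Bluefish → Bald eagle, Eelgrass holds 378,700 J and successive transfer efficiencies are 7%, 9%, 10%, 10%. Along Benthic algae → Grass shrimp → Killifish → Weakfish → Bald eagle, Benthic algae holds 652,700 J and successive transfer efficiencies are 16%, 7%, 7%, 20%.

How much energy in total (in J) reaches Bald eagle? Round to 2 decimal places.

1488.91 J

Via Sea lettuce: 3338000 × 0.18 × 0.18 × 0.07 × 0.18 = 1362.70512 J
Via Eelgrass: 378700 × 0.07 × 0.09 × 0.1 × 0.1 = 23.8581 J
Via Benthic algae: 652700 × 0.16 × 0.07 × 0.07 × 0.2 = 102.34336 J
Total at Bald eagle: 1362.70512 + 23.8581 + 102.34336 = 1488.90658 J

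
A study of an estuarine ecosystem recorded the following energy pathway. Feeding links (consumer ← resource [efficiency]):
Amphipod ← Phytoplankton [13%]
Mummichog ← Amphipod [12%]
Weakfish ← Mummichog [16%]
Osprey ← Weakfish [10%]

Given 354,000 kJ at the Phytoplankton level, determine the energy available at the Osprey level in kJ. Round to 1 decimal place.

Amphipod: 354000 × 0.13 = 46020 kJ
Mummichog: 46020 × 0.12 = 5522.4 kJ
Weakfish: 5522.4 × 0.16 = 883.584 kJ
Osprey: 883.584 × 0.1 = 88.3584 kJ

88.4 kJ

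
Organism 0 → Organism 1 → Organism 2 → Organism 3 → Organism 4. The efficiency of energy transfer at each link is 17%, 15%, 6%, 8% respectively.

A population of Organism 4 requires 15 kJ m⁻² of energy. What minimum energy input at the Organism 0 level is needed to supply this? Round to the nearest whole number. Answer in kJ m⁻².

Cumulative transfer efficiency: 0.17 × 0.15 × 0.06 × 0.08 = 0.0001224
Organism 0 energy = 15 / 0.0001224 = 122549 kJ m⁻²

122549 kJ m⁻²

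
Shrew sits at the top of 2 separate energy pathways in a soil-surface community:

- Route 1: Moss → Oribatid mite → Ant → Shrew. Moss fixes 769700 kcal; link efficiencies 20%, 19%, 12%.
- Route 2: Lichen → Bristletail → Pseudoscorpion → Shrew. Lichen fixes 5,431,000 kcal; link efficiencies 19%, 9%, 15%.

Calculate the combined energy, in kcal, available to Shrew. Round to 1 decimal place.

17440.3 kcal

Route 1: 769700 × 0.2 × 0.19 × 0.12 = 3509.832 kcal
Route 2: 5431000 × 0.19 × 0.09 × 0.15 = 13930.515 kcal
Total at Shrew: 3509.832 + 13930.515 = 17440.347 kcal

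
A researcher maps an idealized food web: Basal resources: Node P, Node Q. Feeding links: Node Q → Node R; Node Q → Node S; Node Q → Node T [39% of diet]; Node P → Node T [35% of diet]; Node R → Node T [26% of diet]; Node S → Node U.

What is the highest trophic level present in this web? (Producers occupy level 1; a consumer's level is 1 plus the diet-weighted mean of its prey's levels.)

Node R: 1 + 1 = 2
Node S: 1 + 1 = 2
Node T: 1 + (0.39×1 + 0.35×1 + 0.26×2) = 2.26
Node U: 1 + 2 = 3

3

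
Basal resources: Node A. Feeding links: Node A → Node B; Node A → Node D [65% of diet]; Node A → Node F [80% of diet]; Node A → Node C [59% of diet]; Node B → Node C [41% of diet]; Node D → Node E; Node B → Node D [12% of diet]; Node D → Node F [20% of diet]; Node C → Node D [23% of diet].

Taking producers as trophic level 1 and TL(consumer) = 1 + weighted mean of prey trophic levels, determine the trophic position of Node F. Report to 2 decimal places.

2.29

Node B: 1 + 1 = 2
Node C: 1 + (0.41×2 + 0.59×1) = 2.41
Node D: 1 + (0.23×2.41 + 0.65×1 + 0.12×2) = 2.4443
Node E: 1 + 2.4443 = 3.4443
Node F: 1 + (0.2×2.4443 + 0.8×1) = 2.28886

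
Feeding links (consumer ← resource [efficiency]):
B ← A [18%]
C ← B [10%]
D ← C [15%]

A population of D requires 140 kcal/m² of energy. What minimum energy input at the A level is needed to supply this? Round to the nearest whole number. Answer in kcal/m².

51852 kcal/m²

Cumulative transfer efficiency: 0.18 × 0.1 × 0.15 = 0.0027
A energy = 140 / 0.0027 = 51852 kcal/m²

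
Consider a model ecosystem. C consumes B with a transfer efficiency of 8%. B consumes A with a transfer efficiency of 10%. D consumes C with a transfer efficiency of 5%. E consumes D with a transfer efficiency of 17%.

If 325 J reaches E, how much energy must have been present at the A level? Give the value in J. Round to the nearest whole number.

4779412 J

Cumulative transfer efficiency: 0.1 × 0.08 × 0.05 × 0.17 = 0.000068
A energy = 325 / 0.000068 = 4779412 J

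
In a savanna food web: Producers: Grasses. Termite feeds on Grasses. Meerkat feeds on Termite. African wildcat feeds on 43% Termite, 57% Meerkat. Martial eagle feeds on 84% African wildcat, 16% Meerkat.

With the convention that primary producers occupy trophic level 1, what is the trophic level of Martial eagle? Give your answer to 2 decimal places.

4.48

Termite: 1 + 1 = 2
Meerkat: 1 + 2 = 3
African wildcat: 1 + (0.43×2 + 0.57×3) = 3.57
Martial eagle: 1 + (0.84×3.57 + 0.16×3) = 4.4788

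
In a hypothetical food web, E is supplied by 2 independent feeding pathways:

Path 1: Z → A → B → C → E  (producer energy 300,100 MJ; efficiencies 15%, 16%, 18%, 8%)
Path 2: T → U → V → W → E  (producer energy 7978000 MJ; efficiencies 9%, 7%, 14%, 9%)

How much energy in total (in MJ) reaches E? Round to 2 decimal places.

Path 1: 300100 × 0.15 × 0.16 × 0.18 × 0.08 = 103.71456 MJ
Path 2: 7978000 × 0.09 × 0.07 × 0.14 × 0.09 = 633.29364 MJ
Total at E: 103.71456 + 633.29364 = 737.0082 MJ

737.01 MJ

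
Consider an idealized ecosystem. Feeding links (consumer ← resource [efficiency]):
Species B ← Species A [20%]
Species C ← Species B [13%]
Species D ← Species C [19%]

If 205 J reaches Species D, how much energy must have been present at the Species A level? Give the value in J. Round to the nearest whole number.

41498 J

Cumulative transfer efficiency: 0.2 × 0.13 × 0.19 = 0.00494
Species A energy = 205 / 0.00494 = 41498 J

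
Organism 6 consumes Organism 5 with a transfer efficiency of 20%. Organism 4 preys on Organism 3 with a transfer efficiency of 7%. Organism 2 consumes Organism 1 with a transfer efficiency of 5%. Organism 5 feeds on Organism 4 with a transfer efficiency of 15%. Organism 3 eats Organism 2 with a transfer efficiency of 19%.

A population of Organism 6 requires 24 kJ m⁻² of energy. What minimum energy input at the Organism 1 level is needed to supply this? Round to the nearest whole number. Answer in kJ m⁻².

1203008 kJ m⁻²

Cumulative transfer efficiency: 0.05 × 0.19 × 0.07 × 0.15 × 0.2 = 0.00001995
Organism 1 energy = 24 / 0.00001995 = 1203008 kJ m⁻²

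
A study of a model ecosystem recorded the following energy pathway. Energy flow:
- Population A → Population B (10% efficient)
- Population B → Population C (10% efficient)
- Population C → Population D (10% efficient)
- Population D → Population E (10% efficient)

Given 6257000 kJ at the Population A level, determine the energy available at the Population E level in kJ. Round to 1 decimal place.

625.7 kJ

Population B: 6257000 × 0.1 = 625700 kJ
Population C: 625700 × 0.1 = 62570 kJ
Population D: 62570 × 0.1 = 6257 kJ
Population E: 6257 × 0.1 = 625.7 kJ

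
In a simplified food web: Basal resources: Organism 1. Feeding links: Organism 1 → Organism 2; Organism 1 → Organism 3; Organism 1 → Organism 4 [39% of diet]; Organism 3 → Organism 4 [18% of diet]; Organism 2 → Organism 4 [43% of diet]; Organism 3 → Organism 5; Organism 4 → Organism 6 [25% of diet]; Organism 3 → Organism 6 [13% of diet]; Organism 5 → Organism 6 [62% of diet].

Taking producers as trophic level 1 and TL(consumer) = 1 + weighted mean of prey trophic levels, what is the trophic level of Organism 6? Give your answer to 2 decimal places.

Organism 2: 1 + 1 = 2
Organism 3: 1 + 1 = 2
Organism 4: 1 + (0.39×1 + 0.18×2 + 0.43×2) = 2.61
Organism 5: 1 + 2 = 3
Organism 6: 1 + (0.25×2.61 + 0.13×2 + 0.62×3) = 3.7725

3.77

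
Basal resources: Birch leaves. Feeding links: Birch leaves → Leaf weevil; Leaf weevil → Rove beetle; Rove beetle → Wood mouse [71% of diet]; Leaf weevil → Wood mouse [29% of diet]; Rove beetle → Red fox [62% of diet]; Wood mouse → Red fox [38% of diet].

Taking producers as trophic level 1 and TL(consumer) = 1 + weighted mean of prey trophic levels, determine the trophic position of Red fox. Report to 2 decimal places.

Leaf weevil: 1 + 1 = 2
Rove beetle: 1 + 2 = 3
Wood mouse: 1 + (0.71×3 + 0.29×2) = 3.71
Red fox: 1 + (0.62×3 + 0.38×3.71) = 4.2698

4.27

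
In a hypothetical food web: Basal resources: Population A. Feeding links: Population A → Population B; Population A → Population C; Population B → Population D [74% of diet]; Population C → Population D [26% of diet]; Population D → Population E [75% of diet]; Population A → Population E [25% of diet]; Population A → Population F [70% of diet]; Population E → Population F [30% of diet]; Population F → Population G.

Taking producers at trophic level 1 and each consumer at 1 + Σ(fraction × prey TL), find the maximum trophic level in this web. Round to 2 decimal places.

Population B: 1 + 1 = 2
Population C: 1 + 1 = 2
Population D: 1 + (0.74×2 + 0.26×2) = 3
Population E: 1 + (0.75×3 + 0.25×1) = 3.5
Population F: 1 + (0.7×1 + 0.3×3.5) = 2.75
Population G: 1 + 2.75 = 3.75

3.75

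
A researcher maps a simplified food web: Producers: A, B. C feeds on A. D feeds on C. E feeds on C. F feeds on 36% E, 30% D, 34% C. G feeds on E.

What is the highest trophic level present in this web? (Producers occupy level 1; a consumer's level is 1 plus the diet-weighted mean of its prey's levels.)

C: 1 + 1 = 2
D: 1 + 2 = 3
E: 1 + 2 = 3
F: 1 + (0.36×3 + 0.3×3 + 0.34×2) = 3.66
G: 1 + 3 = 4

4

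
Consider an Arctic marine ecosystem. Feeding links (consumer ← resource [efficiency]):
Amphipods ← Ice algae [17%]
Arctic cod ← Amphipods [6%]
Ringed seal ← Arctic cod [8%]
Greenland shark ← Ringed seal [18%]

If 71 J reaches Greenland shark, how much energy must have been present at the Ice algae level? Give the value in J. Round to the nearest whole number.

Cumulative transfer efficiency: 0.17 × 0.06 × 0.08 × 0.18 = 0.00014688
Ice algae energy = 71 / 0.00014688 = 483388 J

483388 J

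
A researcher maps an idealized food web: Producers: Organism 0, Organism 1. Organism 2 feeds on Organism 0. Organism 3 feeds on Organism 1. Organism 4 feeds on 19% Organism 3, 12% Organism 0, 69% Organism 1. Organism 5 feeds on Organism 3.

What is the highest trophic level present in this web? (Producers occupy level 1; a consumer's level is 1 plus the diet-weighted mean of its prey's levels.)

3

Organism 2: 1 + 1 = 2
Organism 3: 1 + 1 = 2
Organism 4: 1 + (0.19×2 + 0.12×1 + 0.69×1) = 2.19
Organism 5: 1 + 2 = 3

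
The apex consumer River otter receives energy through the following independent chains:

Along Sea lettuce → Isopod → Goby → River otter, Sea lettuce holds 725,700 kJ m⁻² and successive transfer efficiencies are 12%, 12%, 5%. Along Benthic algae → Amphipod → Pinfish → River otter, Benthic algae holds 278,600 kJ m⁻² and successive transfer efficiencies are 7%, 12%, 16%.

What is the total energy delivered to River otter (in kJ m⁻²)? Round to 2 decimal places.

Via Sea lettuce: 725700 × 0.12 × 0.12 × 0.05 = 522.504 kJ m⁻²
Via Benthic algae: 278600 × 0.07 × 0.12 × 0.16 = 374.4384 kJ m⁻²
Total at River otter: 522.504 + 374.4384 = 896.9424 kJ m⁻²

896.94 kJ m⁻²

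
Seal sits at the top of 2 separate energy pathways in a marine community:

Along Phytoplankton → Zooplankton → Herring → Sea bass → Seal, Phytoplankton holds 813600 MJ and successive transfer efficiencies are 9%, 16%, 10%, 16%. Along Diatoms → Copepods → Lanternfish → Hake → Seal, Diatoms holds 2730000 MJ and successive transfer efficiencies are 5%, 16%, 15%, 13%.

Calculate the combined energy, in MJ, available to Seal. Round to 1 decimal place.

613.3 MJ

Via Phytoplankton: 813600 × 0.09 × 0.16 × 0.1 × 0.16 = 187.45344 MJ
Via Diatoms: 2730000 × 0.05 × 0.16 × 0.15 × 0.13 = 425.88 MJ
Total at Seal: 187.45344 + 425.88 = 613.33344 MJ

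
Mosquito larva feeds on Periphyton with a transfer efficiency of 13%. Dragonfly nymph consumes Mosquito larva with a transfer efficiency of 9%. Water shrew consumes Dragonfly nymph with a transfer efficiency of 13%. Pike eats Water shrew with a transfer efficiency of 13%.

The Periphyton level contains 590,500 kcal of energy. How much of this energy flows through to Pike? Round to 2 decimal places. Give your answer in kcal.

116.76 kcal

Mosquito larva: 590500 × 0.13 = 76765 kcal
Dragonfly nymph: 76765 × 0.09 = 6908.85 kcal
Water shrew: 6908.85 × 0.13 = 898.1505 kcal
Pike: 898.1505 × 0.13 = 116.759565 kcal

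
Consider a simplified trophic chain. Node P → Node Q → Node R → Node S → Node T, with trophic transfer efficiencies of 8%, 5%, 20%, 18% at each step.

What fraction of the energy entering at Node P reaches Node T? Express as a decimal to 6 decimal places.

0.000144

Product of link efficiencies: 0.08 × 0.05 × 0.2 × 0.18 = 0.000144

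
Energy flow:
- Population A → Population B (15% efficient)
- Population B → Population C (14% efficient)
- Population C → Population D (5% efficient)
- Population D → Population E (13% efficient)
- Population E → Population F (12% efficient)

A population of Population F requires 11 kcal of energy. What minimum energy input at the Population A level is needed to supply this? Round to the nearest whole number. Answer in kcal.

671551 kcal

Cumulative transfer efficiency: 0.15 × 0.14 × 0.05 × 0.13 × 0.12 = 0.00001638
Population A energy = 11 / 0.00001638 = 671551 kcal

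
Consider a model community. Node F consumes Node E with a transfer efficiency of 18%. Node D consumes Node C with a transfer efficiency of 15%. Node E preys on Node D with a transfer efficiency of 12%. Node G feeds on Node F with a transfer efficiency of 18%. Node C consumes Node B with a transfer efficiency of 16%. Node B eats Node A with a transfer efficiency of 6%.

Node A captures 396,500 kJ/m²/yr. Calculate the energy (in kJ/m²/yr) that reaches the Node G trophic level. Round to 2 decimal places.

2.22 kJ/m²/yr

Node B: 396500 × 0.06 = 23790 kJ/m²/yr
Node C: 23790 × 0.16 = 3806.4 kJ/m²/yr
Node D: 3806.4 × 0.15 = 570.96 kJ/m²/yr
Node E: 570.96 × 0.12 = 68.5152 kJ/m²/yr
Node F: 68.5152 × 0.18 = 12.332736 kJ/m²/yr
Node G: 12.332736 × 0.18 = 2.21989248 kJ/m²/yr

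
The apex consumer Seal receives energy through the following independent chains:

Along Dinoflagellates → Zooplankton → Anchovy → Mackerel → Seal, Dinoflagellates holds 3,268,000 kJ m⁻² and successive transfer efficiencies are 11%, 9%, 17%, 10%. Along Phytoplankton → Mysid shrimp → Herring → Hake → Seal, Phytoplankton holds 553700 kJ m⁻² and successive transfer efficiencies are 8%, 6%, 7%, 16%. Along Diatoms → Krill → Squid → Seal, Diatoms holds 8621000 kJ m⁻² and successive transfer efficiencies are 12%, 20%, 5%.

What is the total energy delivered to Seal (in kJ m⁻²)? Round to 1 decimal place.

10925.0 kJ m⁻²

Via Dinoflagellates: 3268000 × 0.11 × 0.09 × 0.17 × 0.1 = 550.0044 kJ m⁻²
Via Phytoplankton: 553700 × 0.08 × 0.06 × 0.07 × 0.16 = 29.766912 kJ m⁻²
Via Diatoms: 8621000 × 0.12 × 0.2 × 0.05 = 10345.2 kJ m⁻²
Total at Seal: 550.0044 + 29.766912 + 10345.2 = 10924.971312 kJ m⁻²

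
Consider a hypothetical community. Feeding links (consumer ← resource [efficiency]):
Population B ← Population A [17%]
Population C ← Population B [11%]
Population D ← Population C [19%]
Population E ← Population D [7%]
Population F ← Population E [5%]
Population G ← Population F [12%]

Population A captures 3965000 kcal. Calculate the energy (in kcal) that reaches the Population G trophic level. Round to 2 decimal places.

Population B: 3965000 × 0.17 = 674050 kcal
Population C: 674050 × 0.11 = 74145.5 kcal
Population D: 74145.5 × 0.19 = 14087.645 kcal
Population E: 14087.645 × 0.07 = 986.13515 kcal
Population F: 986.13515 × 0.05 = 49.3067575 kcal
Population G: 49.3067575 × 0.12 = 5.9168109 kcal

5.92 kcal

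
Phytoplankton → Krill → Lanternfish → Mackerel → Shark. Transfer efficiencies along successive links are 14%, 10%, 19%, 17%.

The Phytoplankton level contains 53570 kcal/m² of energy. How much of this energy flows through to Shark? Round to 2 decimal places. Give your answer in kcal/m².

Krill: 53570 × 0.14 = 7499.8 kcal/m²
Lanternfish: 7499.8 × 0.1 = 749.98 kcal/m²
Mackerel: 749.98 × 0.19 = 142.4962 kcal/m²
Shark: 142.4962 × 0.17 = 24.224354 kcal/m²

24.22 kcal/m²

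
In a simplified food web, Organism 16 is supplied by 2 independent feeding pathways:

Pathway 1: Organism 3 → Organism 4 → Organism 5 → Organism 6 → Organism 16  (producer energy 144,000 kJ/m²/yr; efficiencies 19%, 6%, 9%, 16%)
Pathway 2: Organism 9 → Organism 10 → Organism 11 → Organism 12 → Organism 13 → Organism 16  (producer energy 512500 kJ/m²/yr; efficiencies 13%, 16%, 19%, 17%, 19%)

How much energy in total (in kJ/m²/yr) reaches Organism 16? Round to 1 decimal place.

89.1 kJ/m²/yr

Pathway 1: 144000 × 0.19 × 0.06 × 0.09 × 0.16 = 23.63904 kJ/m²/yr
Pathway 2: 512500 × 0.13 × 0.16 × 0.19 × 0.17 × 0.19 = 65.42042 kJ/m²/yr
Total at Organism 16: 23.63904 + 65.42042 = 89.05946 kJ/m²/yr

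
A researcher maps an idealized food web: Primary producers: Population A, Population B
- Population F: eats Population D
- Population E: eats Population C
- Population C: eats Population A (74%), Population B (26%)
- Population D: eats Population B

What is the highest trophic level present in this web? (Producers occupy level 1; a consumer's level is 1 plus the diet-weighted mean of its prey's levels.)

Population C: 1 + (0.74×1 + 0.26×1) = 2
Population D: 1 + 1 = 2
Population E: 1 + 2 = 3
Population F: 1 + 2 = 3

3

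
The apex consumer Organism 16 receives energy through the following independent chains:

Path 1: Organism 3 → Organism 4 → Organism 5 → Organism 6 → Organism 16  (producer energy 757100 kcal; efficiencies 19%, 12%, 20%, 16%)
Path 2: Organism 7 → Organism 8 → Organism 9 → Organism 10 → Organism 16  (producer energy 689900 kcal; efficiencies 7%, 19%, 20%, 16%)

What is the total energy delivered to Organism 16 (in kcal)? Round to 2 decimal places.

Path 1: 757100 × 0.19 × 0.12 × 0.2 × 0.16 = 552.38016 kcal
Path 2: 689900 × 0.07 × 0.19 × 0.2 × 0.16 = 293.62144 kcal
Total at Organism 16: 552.38016 + 293.62144 = 846.0016 kcal

846.00 kcal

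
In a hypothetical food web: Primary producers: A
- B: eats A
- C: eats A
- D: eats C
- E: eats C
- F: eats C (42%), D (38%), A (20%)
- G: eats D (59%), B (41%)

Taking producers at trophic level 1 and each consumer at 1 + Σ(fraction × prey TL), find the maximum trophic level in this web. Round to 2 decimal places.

B: 1 + 1 = 2
C: 1 + 1 = 2
D: 1 + 2 = 3
E: 1 + 2 = 3
F: 1 + (0.42×2 + 0.38×3 + 0.2×1) = 3.18
G: 1 + (0.59×3 + 0.41×2) = 3.59

3.59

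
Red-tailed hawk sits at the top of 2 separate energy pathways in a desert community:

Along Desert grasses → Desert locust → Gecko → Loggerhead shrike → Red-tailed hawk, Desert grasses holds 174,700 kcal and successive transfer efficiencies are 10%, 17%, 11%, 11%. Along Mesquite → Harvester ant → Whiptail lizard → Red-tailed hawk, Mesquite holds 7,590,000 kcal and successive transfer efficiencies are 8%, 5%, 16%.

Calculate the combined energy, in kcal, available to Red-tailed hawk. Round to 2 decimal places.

4893.54 kcal

Via Desert grasses: 174700 × 0.1 × 0.17 × 0.11 × 0.11 = 35.93579 kcal
Via Mesquite: 7590000 × 0.08 × 0.05 × 0.16 = 4857.6 kcal
Total at Red-tailed hawk: 35.93579 + 4857.6 = 4893.53579 kcal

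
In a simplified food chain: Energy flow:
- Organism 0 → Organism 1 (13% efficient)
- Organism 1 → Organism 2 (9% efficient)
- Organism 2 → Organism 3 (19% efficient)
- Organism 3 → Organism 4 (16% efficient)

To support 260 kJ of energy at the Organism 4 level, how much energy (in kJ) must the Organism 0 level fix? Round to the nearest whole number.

Cumulative transfer efficiency: 0.13 × 0.09 × 0.19 × 0.16 = 0.00035568
Organism 0 energy = 260 / 0.00035568 = 730994 kJ

730994 kJ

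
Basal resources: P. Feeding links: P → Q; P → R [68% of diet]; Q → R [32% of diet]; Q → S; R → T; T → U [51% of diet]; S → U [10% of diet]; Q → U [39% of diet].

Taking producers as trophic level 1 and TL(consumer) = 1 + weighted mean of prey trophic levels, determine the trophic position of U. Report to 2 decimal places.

3.77

Q: 1 + 1 = 2
R: 1 + (0.68×1 + 0.32×2) = 2.32
S: 1 + 2 = 3
T: 1 + 2.32 = 3.32
U: 1 + (0.51×3.32 + 0.1×3 + 0.39×2) = 3.7732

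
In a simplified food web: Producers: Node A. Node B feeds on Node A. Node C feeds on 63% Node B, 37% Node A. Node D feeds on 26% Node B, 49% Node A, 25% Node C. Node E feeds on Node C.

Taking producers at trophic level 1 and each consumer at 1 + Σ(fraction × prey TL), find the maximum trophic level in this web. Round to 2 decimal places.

Node B: 1 + 1 = 2
Node C: 1 + (0.63×2 + 0.37×1) = 2.63
Node D: 1 + (0.26×2 + 0.49×1 + 0.25×2.63) = 2.6675
Node E: 1 + 2.63 = 3.63

3.63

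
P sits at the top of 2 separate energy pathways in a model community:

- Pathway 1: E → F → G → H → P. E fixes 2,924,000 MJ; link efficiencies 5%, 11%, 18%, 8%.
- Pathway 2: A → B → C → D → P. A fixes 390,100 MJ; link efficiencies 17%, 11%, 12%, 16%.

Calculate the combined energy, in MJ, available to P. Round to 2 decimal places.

Pathway 1: 2924000 × 0.05 × 0.11 × 0.18 × 0.08 = 231.5808 MJ
Pathway 2: 390100 × 0.17 × 0.11 × 0.12 × 0.16 = 140.061504 MJ
Total at P: 231.5808 + 140.061504 = 371.642304 MJ

371.64 MJ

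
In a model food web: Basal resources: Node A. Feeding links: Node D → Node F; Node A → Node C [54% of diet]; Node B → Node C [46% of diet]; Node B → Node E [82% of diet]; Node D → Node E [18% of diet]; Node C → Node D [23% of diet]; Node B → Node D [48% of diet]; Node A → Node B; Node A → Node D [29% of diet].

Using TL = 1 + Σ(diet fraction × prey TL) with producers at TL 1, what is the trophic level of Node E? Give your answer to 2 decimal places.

3.15

Node B: 1 + 1 = 2
Node C: 1 + (0.46×2 + 0.54×1) = 2.46
Node D: 1 + (0.48×2 + 0.29×1 + 0.23×2.46) = 2.8158
Node E: 1 + (0.18×2.8158 + 0.82×2) = 3.146844
Node F: 1 + 2.8158 = 3.8158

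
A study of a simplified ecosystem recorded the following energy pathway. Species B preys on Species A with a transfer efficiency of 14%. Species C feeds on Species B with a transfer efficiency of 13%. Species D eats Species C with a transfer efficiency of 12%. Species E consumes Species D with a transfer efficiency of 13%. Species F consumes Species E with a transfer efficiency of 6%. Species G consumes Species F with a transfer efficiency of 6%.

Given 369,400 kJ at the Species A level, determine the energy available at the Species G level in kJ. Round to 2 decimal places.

0.38 kJ

Species B: 369400 × 0.14 = 51716 kJ
Species C: 51716 × 0.13 = 6723.08 kJ
Species D: 6723.08 × 0.12 = 806.7696 kJ
Species E: 806.7696 × 0.13 = 104.880048 kJ
Species F: 104.880048 × 0.06 = 6.29280288 kJ
Species G: 6.29280288 × 0.06 = 0.3775681728 kJ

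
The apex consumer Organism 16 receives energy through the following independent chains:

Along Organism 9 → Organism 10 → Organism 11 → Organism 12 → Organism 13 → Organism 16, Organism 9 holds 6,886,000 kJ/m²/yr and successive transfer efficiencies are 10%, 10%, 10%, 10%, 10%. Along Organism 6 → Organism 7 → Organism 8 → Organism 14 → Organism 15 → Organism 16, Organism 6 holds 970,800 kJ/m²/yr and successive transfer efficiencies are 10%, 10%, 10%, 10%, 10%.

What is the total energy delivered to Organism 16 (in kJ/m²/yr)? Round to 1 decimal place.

Via Organism 9: 6886000 × 0.1 × 0.1 × 0.1 × 0.1 × 0.1 = 68.86 kJ/m²/yr
Via Organism 6: 970800 × 0.1 × 0.1 × 0.1 × 0.1 × 0.1 = 9.708 kJ/m²/yr
Total at Organism 16: 68.86 + 9.708 = 78.568 kJ/m²/yr

78.6 kJ/m²/yr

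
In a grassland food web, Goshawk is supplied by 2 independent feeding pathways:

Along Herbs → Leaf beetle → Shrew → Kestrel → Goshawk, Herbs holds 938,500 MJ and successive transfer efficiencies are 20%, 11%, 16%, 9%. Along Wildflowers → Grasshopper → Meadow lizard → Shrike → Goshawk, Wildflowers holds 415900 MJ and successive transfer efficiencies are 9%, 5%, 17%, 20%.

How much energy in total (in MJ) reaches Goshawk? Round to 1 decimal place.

360.9 MJ

Via Herbs: 938500 × 0.2 × 0.11 × 0.16 × 0.09 = 297.3168 MJ
Via Wildflowers: 415900 × 0.09 × 0.05 × 0.17 × 0.2 = 63.6327 MJ
Total at Goshawk: 297.3168 + 63.6327 = 360.9495 MJ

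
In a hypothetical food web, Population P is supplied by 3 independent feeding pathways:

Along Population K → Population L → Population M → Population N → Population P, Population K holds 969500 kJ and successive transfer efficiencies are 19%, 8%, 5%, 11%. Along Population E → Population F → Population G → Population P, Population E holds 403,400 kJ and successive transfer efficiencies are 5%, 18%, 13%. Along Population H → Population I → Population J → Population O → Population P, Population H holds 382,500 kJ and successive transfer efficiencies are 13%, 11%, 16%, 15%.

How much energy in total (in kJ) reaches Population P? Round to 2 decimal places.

Via Population K: 969500 × 0.19 × 0.08 × 0.05 × 0.11 = 81.0502 kJ
Via Population E: 403400 × 0.05 × 0.18 × 0.13 = 471.978 kJ
Via Population H: 382500 × 0.13 × 0.11 × 0.16 × 0.15 = 131.274 kJ
Total at Population P: 81.0502 + 471.978 + 131.274 = 684.3022 kJ

684.30 kJ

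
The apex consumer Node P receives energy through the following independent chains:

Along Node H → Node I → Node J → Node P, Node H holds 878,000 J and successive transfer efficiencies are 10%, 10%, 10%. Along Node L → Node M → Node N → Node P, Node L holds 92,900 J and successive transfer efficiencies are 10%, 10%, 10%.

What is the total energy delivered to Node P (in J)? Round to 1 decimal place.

970.9 J

Via Node H: 878000 × 0.1 × 0.1 × 0.1 = 878 J
Via Node L: 92900 × 0.1 × 0.1 × 0.1 = 92.9 J
Total at Node P: 878 + 92.9 = 970.9 J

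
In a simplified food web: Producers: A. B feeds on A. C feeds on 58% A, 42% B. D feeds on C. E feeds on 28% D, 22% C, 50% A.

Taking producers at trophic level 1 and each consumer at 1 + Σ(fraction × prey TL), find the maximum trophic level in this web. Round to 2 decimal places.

3.42

B: 1 + 1 = 2
C: 1 + (0.58×1 + 0.42×2) = 2.42
D: 1 + 2.42 = 3.42
E: 1 + (0.28×3.42 + 0.22×2.42 + 0.5×1) = 2.99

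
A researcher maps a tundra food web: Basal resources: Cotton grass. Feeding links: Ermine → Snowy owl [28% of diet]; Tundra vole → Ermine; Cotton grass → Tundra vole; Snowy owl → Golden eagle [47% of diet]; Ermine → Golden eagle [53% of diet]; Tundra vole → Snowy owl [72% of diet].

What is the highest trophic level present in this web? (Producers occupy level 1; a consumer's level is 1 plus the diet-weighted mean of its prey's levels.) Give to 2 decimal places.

Tundra vole: 1 + 1 = 2
Ermine: 1 + 2 = 3
Snowy owl: 1 + (0.28×3 + 0.72×2) = 3.28
Golden eagle: 1 + (0.53×3 + 0.47×3.28) = 4.1316

4.13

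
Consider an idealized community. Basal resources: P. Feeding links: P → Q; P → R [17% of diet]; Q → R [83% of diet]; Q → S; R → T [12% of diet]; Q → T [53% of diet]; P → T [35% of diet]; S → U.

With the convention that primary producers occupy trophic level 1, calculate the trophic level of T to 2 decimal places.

Q: 1 + 1 = 2
R: 1 + (0.17×1 + 0.83×2) = 2.83
S: 1 + 2 = 3
T: 1 + (0.12×2.83 + 0.53×2 + 0.35×1) = 2.7496
U: 1 + 3 = 4

2.75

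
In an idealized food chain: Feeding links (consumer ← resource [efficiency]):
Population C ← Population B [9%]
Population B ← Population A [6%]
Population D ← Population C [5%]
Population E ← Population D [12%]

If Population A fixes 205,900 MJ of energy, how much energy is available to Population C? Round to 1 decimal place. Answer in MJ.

Population B: 205900 × 0.06 = 12354 MJ
Population C: 12354 × 0.09 = 1111.86 MJ

1111.9 MJ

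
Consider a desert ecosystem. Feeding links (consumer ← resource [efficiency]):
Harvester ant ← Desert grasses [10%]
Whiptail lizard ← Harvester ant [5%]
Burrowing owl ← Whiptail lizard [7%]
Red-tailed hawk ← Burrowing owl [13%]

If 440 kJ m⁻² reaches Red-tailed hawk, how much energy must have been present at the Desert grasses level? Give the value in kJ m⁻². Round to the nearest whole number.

9670330 kJ m⁻²

Cumulative transfer efficiency: 0.1 × 0.05 × 0.07 × 0.13 = 0.0000455
Desert grasses energy = 440 / 0.0000455 = 9670330 kJ m⁻²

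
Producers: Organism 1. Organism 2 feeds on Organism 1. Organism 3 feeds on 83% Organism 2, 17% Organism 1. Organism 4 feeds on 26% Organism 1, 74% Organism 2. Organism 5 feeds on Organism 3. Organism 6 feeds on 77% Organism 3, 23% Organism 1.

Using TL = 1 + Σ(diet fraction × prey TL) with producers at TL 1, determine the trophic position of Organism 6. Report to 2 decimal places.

Organism 2: 1 + 1 = 2
Organism 3: 1 + (0.83×2 + 0.17×1) = 2.83
Organism 4: 1 + (0.26×1 + 0.74×2) = 2.74
Organism 5: 1 + 2.83 = 3.83
Organism 6: 1 + (0.77×2.83 + 0.23×1) = 3.4091

3.41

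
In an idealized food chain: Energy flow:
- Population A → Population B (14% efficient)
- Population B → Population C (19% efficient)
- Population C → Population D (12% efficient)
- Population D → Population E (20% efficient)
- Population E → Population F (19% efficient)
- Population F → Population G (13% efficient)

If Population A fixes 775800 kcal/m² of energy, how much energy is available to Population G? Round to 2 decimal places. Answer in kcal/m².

12.23 kcal/m²

Population B: 775800 × 0.14 = 108612 kcal/m²
Population C: 108612 × 0.19 = 20636.28 kcal/m²
Population D: 20636.28 × 0.12 = 2476.3536 kcal/m²
Population E: 2476.3536 × 0.2 = 495.27072 kcal/m²
Population F: 495.27072 × 0.19 = 94.1014368 kcal/m²
Population G: 94.1014368 × 0.13 = 12.233186784 kcal/m²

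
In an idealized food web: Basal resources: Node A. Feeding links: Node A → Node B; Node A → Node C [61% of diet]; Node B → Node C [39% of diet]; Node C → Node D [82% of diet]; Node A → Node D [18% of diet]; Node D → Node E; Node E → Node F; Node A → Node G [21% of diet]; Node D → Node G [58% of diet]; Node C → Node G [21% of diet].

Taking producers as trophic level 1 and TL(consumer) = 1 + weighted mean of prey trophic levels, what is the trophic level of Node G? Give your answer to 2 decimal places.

Node B: 1 + 1 = 2
Node C: 1 + (0.61×1 + 0.39×2) = 2.39
Node D: 1 + (0.82×2.39 + 0.18×1) = 3.1398
Node E: 1 + 3.1398 = 4.1398
Node F: 1 + 4.1398 = 5.1398
Node G: 1 + (0.21×1 + 0.58×3.1398 + 0.21×2.39) = 3.532984

3.53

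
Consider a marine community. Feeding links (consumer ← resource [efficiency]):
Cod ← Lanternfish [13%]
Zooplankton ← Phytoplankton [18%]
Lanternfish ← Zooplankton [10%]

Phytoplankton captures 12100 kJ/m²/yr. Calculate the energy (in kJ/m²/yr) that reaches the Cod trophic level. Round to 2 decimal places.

Zooplankton: 12100 × 0.18 = 2178 kJ/m²/yr
Lanternfish: 2178 × 0.1 = 217.8 kJ/m²/yr
Cod: 217.8 × 0.13 = 28.314 kJ/m²/yr

28.31 kJ/m²/yr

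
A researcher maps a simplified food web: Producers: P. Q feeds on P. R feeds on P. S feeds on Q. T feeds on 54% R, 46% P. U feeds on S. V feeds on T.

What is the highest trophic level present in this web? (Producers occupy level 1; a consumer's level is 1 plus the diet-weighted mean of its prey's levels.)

4

Q: 1 + 1 = 2
R: 1 + 1 = 2
S: 1 + 2 = 3
T: 1 + (0.54×2 + 0.46×1) = 2.54
U: 1 + 3 = 4
V: 1 + 2.54 = 3.54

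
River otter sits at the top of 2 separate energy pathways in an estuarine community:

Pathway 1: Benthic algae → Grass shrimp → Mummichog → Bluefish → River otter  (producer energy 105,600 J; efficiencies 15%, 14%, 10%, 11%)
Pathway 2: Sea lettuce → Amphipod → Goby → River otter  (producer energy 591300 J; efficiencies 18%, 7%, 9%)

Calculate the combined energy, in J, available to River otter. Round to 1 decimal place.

694.9 J

Pathway 1: 105600 × 0.15 × 0.14 × 0.1 × 0.11 = 24.3936 J
Pathway 2: 591300 × 0.18 × 0.07 × 0.09 = 670.5342 J
Total at River otter: 24.3936 + 670.5342 = 694.9278 J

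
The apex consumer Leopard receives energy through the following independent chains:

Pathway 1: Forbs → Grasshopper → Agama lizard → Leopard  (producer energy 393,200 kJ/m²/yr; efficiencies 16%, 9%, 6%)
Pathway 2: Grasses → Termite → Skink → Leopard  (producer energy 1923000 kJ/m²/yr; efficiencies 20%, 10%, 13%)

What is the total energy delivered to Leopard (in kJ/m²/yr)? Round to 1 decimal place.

Pathway 1: 393200 × 0.16 × 0.09 × 0.06 = 339.7248 kJ/m²/yr
Pathway 2: 1923000 × 0.2 × 0.1 × 0.13 = 4999.8 kJ/m²/yr
Total at Leopard: 339.7248 + 4999.8 = 5339.5248 kJ/m²/yr

5339.5 kJ/m²/yr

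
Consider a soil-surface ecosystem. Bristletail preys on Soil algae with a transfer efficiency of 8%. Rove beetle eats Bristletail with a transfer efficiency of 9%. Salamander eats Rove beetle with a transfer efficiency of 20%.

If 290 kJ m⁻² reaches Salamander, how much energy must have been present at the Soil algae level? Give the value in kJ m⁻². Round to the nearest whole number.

Cumulative transfer efficiency: 0.08 × 0.09 × 0.2 = 0.00144
Soil algae energy = 290 / 0.00144 = 201389 kJ m⁻²

201389 kJ m⁻²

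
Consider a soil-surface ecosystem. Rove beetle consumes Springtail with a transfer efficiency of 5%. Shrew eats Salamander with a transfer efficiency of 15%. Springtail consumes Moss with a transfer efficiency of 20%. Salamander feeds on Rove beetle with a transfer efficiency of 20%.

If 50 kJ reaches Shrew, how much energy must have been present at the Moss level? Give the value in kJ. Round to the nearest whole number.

Cumulative transfer efficiency: 0.2 × 0.05 × 0.2 × 0.15 = 0.0003
Moss energy = 50 / 0.0003 = 166667 kJ

166667 kJ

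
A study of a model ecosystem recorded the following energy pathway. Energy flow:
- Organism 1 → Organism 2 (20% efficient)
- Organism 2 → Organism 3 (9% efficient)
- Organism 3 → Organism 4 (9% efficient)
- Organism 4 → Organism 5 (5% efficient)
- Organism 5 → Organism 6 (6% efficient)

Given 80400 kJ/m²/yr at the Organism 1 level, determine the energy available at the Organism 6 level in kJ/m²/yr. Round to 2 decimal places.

Organism 2: 80400 × 0.2 = 16080 kJ/m²/yr
Organism 3: 16080 × 0.09 = 1447.2 kJ/m²/yr
Organism 4: 1447.2 × 0.09 = 130.248 kJ/m²/yr
Organism 5: 130.248 × 0.05 = 6.5124 kJ/m²/yr
Organism 6: 6.5124 × 0.06 = 0.390744 kJ/m²/yr

0.39 kJ/m²/yr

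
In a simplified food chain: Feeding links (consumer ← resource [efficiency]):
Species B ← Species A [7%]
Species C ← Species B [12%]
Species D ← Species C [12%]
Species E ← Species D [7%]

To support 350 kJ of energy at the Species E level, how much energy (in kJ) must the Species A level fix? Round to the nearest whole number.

Cumulative transfer efficiency: 0.07 × 0.12 × 0.12 × 0.07 = 0.00007056
Species A energy = 350 / 0.00007056 = 4960317 kJ

4960317 kJ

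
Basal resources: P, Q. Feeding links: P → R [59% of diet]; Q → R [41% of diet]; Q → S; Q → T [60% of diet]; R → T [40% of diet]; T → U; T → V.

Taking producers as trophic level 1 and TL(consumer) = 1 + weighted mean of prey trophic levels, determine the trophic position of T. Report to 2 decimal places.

2.40

R: 1 + (0.59×1 + 0.41×1) = 2
S: 1 + 1 = 2
T: 1 + (0.6×1 + 0.4×2) = 2.4
U: 1 + 2.4 = 3.4
V: 1 + 2.4 = 3.4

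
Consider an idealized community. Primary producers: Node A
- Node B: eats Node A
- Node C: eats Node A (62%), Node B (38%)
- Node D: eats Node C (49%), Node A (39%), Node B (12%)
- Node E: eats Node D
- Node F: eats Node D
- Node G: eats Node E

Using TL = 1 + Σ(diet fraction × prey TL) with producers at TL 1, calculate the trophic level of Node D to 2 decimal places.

2.80

Node B: 1 + 1 = 2
Node C: 1 + (0.62×1 + 0.38×2) = 2.38
Node D: 1 + (0.49×2.38 + 0.39×1 + 0.12×2) = 2.7962
Node E: 1 + 2.7962 = 3.7962
Node F: 1 + 2.7962 = 3.7962
Node G: 1 + 3.7962 = 4.7962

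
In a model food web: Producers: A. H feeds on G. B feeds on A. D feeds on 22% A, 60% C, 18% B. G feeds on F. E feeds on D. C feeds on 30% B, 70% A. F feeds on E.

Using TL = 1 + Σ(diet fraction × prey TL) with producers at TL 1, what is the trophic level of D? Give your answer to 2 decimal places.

B: 1 + 1 = 2
C: 1 + (0.3×2 + 0.7×1) = 2.3
D: 1 + (0.22×1 + 0.6×2.3 + 0.18×2) = 2.96
E: 1 + 2.96 = 3.96
F: 1 + 3.96 = 4.96
G: 1 + 4.96 = 5.96
H: 1 + 5.96 = 6.96

2.96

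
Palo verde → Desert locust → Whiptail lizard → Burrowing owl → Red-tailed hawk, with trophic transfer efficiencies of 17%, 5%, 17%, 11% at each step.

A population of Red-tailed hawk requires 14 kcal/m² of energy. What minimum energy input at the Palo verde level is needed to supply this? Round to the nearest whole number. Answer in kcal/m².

88078 kcal/m²

Cumulative transfer efficiency: 0.17 × 0.05 × 0.17 × 0.11 = 0.00015895
Palo verde energy = 14 / 0.00015895 = 88078 kcal/m²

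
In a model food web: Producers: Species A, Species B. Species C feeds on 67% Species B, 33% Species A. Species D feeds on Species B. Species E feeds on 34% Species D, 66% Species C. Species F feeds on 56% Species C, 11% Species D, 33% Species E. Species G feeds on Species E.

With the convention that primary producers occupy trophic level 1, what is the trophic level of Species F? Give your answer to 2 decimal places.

Species C: 1 + (0.67×1 + 0.33×1) = 2
Species D: 1 + 1 = 2
Species E: 1 + (0.34×2 + 0.66×2) = 3
Species F: 1 + (0.56×2 + 0.11×2 + 0.33×3) = 3.33
Species G: 1 + 3 = 4

3.33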